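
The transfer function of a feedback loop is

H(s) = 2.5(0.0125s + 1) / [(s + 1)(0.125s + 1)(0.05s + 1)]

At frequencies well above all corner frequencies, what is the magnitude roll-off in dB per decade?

Each pole contributes −20 dB/decade at high frequency; each zero contributes +20 dB/decade.
Net: 1 zero(s) − 3 pole(s) → -40 dB/decade.

-40 dB/decade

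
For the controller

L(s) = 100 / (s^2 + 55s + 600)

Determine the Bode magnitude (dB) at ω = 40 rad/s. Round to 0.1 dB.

-27.7 dB

Substitute s = j40:
Numerator: 100 = 100 + j0
Denominator: (j40)^2 + 55(j40) + 600 = -1000 + j2200
|N| = √(100² + 0²) ≈ 100, ∠N ≈ 0.00°
|D| = √(1000² + 2200²) ≈ 2416.6, ∠D ≈ 114.44°
|L| = 100 / 2416.6 ≈ 0.04138
Gain = 20 log₁₀(0.04138) ≈ -27.66 dB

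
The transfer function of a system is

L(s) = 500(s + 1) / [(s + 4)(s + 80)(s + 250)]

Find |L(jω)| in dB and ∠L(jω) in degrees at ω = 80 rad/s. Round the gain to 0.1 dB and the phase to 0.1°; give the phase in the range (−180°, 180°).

-35.5 dB, -60.6°

At s = jω = j80:
zero (s+1): 1 + j80 → |·| = √(1²+80²) = √6401 ≈ 80.006, ∠ = arctan(80/1) ≈ 89.28°
pole (s+4): 4 + j80 → |·| = √(4²+80²) = √6416 ≈ 80.1, ∠ = arctan(80/4) ≈ 87.14°
pole (s+80): 80 + j80 → |·| = √(80²+80²) = √12800 ≈ 113.14, ∠ = arctan(80/80) ≈ 45.00°
pole (s+250): 250 + j80 → |·| = √(250²+80²) = √68900 ≈ 262.49, ∠ = arctan(80/250) ≈ 17.74°
|L| = 500 · 80.006 / 2.3788e+06 ≈ 0.016816
Gain = 20 log₁₀(0.016816) ≈ -35.49 dB
∠L = 89.28° − 149.88° = -60.60°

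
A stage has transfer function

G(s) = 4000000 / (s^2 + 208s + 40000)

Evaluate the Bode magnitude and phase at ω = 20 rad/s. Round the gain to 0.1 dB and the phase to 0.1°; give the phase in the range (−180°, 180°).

40.0 dB, -6.0°

At s = jω = j20:
quadratic: (j20)² + 208·j20 + 40000 = 39600 + j4160 → |·| ≈ 39818, ∠ ≈ 6.00°
|G| = 4000000 / 39818 ≈ 100.46
Gain = 20 log₁₀(100.46) ≈ 40.04 dB
∠G = 0.00° − 6.00° = -6.00°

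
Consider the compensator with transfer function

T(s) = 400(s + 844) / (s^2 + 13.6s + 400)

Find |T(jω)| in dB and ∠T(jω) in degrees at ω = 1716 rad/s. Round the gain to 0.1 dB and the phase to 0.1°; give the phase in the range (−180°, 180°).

At s = jω = j1716:
zero (s+844): 844 + j1716 → |·| = √(844²+1716²) = √3656992 ≈ 1912.3, ∠ = arctan(1716/844) ≈ 63.81°
quadratic: (j1716)² + 13.6·j1716 + 400 = -2944256 + j23337.6 → |·| ≈ 2.9443e+06, ∠ ≈ 179.55°
|T| = 400 · 1912.3 / 2.9443e+06 ≈ 0.2598
Gain = 20 log₁₀(0.2598) ≈ -11.71 dB
∠T = 63.81° − 179.55° = -115.74°

-11.7 dB, -115.7°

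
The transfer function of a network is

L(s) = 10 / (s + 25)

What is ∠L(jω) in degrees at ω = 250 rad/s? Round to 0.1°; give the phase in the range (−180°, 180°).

-84.3°

Substitute s = j250:
Numerator: 10 = 10 + j0
Denominator: (j250) + 25 = 25 + j250
|N| = √(10² + 0²) ≈ 10, ∠N ≈ 0.00°
|D| = √(25² + 250²) ≈ 251.25, ∠D ≈ 84.29°
∠L = 0.00° − 84.29° = -84.29°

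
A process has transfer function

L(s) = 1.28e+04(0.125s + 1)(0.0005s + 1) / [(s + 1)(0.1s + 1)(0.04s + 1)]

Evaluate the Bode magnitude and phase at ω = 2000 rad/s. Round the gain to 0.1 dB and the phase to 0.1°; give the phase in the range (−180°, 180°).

-17.0 dB, -134.2°

At ω = 2000 rad/s:
zero (1 + j2000·0.125) = 1 + j250 → |·| ≈ 250, ∠ ≈ 89.77°
zero (1 + j2000·0.0005) = 1 + j1 → |·| ≈ 1.4142, ∠ ≈ 45.00°
pole (1 + j2000·1) = 1 + j2000 → |·| ≈ 2000, ∠ ≈ 89.97°
pole (1 + j2000·0.1) = 1 + j200 → |·| ≈ 200, ∠ ≈ 89.71°
pole (1 + j2000·0.04) = 1 + j80 → |·| ≈ 80.006, ∠ ≈ 89.28°
|L| = 1.28e+04 · 250 · 1.4142 / (2000 · 200 · 80.006) ≈ 0.14141
Gain = 20 log₁₀(0.14141) ≈ -16.99 dB
∠L = (89.77° + 45.00°) − (89.97° + 89.71° + 89.28°) = -134.19°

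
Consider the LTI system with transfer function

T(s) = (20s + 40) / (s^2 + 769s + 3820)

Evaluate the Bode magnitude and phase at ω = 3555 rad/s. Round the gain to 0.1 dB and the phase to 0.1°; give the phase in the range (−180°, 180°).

-45.2 dB, -77.8°

Substitute s = j3555:
Numerator: 20(j3555) + 40 = 40 + j71100
Denominator: (j3555)^2 + 769(j3555) + 3820 = -12634205 + j2733795
|N| = √(40² + 71100²) ≈ 71100, ∠N ≈ 89.97°
|D| = √(12634205² + 2733795²) ≈ 1.2927e+07, ∠D ≈ 167.79°
|T| = 71100 / 1.2927e+07 ≈ 0.0055001
Gain = 20 log₁₀(0.0055001) ≈ -45.19 dB
∠T = 89.97° − 167.79° = -77.82°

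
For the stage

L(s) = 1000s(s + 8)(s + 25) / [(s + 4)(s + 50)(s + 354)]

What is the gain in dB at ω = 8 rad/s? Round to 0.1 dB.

23.4 dB

At s = jω = j8:
zero (s+8): 8 + j8 → |·| = √(8²+8²) = √128 ≈ 11.314, ∠ = arctan(8/8) ≈ 45.00°
zero (s+25): 25 + j8 → |·| = √(25²+8²) = √689 ≈ 26.249, ∠ = arctan(8/25) ≈ 17.74°
zero at origin: s = j8 → |·| = 8, ∠ = 90.00°
pole (s+4): 4 + j8 → |·| = √(4²+8²) = √80 ≈ 8.9443, ∠ = arctan(8/4) ≈ 63.43°
pole (s+50): 50 + j8 → |·| = √(50²+8²) = √2564 ≈ 50.636, ∠ = arctan(8/50) ≈ 9.09°
pole (s+354): 354 + j8 → |·| = √(354²+8²) = √125380 ≈ 354.09, ∠ = arctan(8/354) ≈ 1.29°
|L| = 1000 · 2375.8 / 1.6037e+05 ≈ 14.814
Gain = 20 log₁₀(14.814) ≈ 23.41 dB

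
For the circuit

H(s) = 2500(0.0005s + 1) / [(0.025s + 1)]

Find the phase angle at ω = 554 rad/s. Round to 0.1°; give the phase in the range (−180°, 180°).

At ω = 554 rad/s:
zero (1 + j554·0.0005) = 1 + j0.277 → |·| ≈ 1.0377, ∠ ≈ 15.48°
pole (1 + j554·0.025) = 1 + j13.85 → |·| ≈ 13.886, ∠ ≈ 85.87°
∠H = (15.48°) − (85.87°) = -70.39°

-70.4°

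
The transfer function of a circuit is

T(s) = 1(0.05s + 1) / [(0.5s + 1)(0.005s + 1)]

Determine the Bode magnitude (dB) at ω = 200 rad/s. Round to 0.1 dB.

-23.0 dB

At ω = 200 rad/s:
zero (1 + j200·0.05) = 1 + j10 → |·| ≈ 10.05, ∠ ≈ 84.29°
pole (1 + j200·0.5) = 1 + j100 → |·| ≈ 100, ∠ ≈ 89.43°
pole (1 + j200·0.005) = 1 + j1 → |·| ≈ 1.4142, ∠ ≈ 45.00°
|T| = 1 · 10.05 / (100 · 1.4142) ≈ 0.071065
Gain = 20 log₁₀(0.071065) ≈ -22.97 dB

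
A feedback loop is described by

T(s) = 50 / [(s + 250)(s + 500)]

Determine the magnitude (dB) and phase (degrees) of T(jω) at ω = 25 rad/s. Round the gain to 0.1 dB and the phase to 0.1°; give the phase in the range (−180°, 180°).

At s = jω = j25:
pole (s+250): 250 + j25 → |·| = √(250²+25²) = √63125 ≈ 251.25, ∠ = arctan(25/250) ≈ 5.71°
pole (s+500): 500 + j25 → |·| = √(500²+25²) = √250625 ≈ 500.62, ∠ = arctan(25/500) ≈ 2.86°
|T| = 50 / 1.2578e+05 ≈ 0.00039752
Gain = 20 log₁₀(0.00039752) ≈ -68.01 dB
∠T = 0.00° − 8.57° = -8.57°

-68.0 dB, -8.6°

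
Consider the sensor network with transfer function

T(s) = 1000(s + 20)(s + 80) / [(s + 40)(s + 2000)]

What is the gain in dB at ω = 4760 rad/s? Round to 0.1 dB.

59.3 dB

At s = jω = j4760:
zero (s+20): 20 + j4760 → |·| = √(20²+4760²) = √22658000 ≈ 4760, ∠ = arctan(4760/20) ≈ 89.76°
zero (s+80): 80 + j4760 → |·| = √(80²+4760²) = √22664000 ≈ 4760.7, ∠ = arctan(4760/80) ≈ 89.04°
pole (s+40): 40 + j4760 → |·| = √(40²+4760²) = √22659200 ≈ 4760.2, ∠ = arctan(4760/40) ≈ 89.52°
pole (s+2000): 2000 + j4760 → |·| = √(2000²+4760²) = √26657600 ≈ 5163.1, ∠ = arctan(4760/2000) ≈ 67.21°
|T| = 1000 · 2.2661e+07 / 2.4577e+07 ≈ 922.04
Gain = 20 log₁₀(922.04) ≈ 59.29 dB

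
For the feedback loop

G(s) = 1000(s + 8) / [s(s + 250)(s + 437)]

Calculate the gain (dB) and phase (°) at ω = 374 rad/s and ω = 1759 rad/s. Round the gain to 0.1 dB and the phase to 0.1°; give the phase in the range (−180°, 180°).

ω = 374: -48.3 dB, -98.0°; ω = 1759: -70.2 dB, -158.2°

At s = jω = j374:
zero (s+8): 8 + j374 → |·| = √(8²+374²) = √139940 ≈ 374.09, ∠ = arctan(374/8) ≈ 88.77°
pole (s+250): 250 + j374 → |·| = √(250²+374²) = √202376 ≈ 449.86, ∠ = arctan(374/250) ≈ 56.24°
pole (s+437): 437 + j374 → |·| = √(437²+374²) = √330845 ≈ 575.19, ∠ = arctan(374/437) ≈ 40.56°
pole at origin: |s| = 374, ∠ = 90.00° (in denominator)
|G| = 1000 · 374.09 / 9.6774e+07 ≈ 0.0038656
Gain = 20 log₁₀(0.0038656) ≈ -48.26 dB
∠G = 88.77° − 186.80° = -98.03°

At s = jω = j1759:
zero (s+8): 8 + j1759 → |·| = √(8²+1759²) = √3094145 ≈ 1759, ∠ = arctan(1759/8) ≈ 89.74°
pole (s+250): 250 + j1759 → |·| = √(250²+1759²) = √3156581 ≈ 1776.7, ∠ = arctan(1759/250) ≈ 81.91°
pole (s+437): 437 + j1759 → |·| = √(437²+1759²) = √3285050 ≈ 1812.5, ∠ = arctan(1759/437) ≈ 76.05°
pole at origin: |s| = 1759, ∠ = 90.00° (in denominator)
|G| = 1000 · 1759 / 5.6645e+09 ≈ 0.00031053
Gain = 20 log₁₀(0.00031053) ≈ -70.16 dB
∠G = 89.74° − 247.96° = -158.22°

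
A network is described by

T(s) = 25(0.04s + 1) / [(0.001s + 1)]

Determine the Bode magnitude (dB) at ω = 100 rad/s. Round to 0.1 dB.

At ω = 100 rad/s:
zero (1 + j100·0.04) = 1 + j4 → |·| ≈ 4.1231, ∠ ≈ 75.96°
pole (1 + j100·0.001) = 1 + j0.1 → |·| ≈ 1.005, ∠ ≈ 5.71°
|T| = 25 · 4.1231 / (1.005) ≈ 102.56
Gain = 20 log₁₀(102.56) ≈ 40.22 dB

40.2 dB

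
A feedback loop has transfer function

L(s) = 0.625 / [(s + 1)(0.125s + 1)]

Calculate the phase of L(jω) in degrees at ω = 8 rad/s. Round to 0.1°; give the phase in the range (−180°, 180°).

-127.9°

At ω = 8 rad/s:
pole (1 + j8·1) = 1 + j8 → |·| ≈ 8.0623, ∠ ≈ 82.87°
pole (1 + j8·0.125) = 1 + j1 → |·| ≈ 1.4142, ∠ ≈ 45.00°
∠L = (0°) − (82.87° + 45.00°) = -127.87°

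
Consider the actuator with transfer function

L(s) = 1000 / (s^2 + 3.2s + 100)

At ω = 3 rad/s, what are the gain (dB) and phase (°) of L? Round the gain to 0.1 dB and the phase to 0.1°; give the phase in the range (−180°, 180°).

20.8 dB, -6.0°

At s = jω = j3:
quadratic: (j3)² + 3.2·j3 + 100 = 91 + j9.6 → |·| ≈ 91.505, ∠ ≈ 6.02°
|L| = 1000 / 91.505 ≈ 10.928
Gain = 20 log₁₀(10.928) ≈ 20.77 dB
∠L = 0.00° − 6.02° = -6.02°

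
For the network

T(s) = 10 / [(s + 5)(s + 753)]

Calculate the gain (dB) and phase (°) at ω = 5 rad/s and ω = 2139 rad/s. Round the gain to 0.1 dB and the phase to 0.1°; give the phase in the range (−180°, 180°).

ω = 5: -54.5 dB, -45.4°; ω = 2139: -113.7 dB, -160.5°

At s = jω = j5:
pole (s+5): 5 + j5 → |·| = √(5²+5²) = √50 ≈ 7.0711, ∠ = arctan(5/5) ≈ 45.00°
pole (s+753): 753 + j5 → |·| = √(753²+5²) = √567034 ≈ 753.02, ∠ = arctan(5/753) ≈ 0.38°
|T| = 10 / 5324.7 ≈ 0.001878
Gain = 20 log₁₀(0.001878) ≈ -54.53 dB
∠T = 0.00° − 45.38° = -45.38°

At s = jω = j2139:
pole (s+5): 5 + j2139 → |·| = √(5²+2139²) = √4575346 ≈ 2139, ∠ = arctan(2139/5) ≈ 89.87°
pole (s+753): 753 + j2139 → |·| = √(753²+2139²) = √5142330 ≈ 2267.7, ∠ = arctan(2139/753) ≈ 70.61°
|T| = 10 / 4.8506e+06 ≈ 2.0616e-06
Gain = 20 log₁₀(2.0616e-06) ≈ -113.72 dB
∠T = 0.00° − 160.48° = -160.48°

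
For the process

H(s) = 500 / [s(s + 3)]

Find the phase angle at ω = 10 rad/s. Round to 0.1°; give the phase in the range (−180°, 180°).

At s = jω = j10:
pole (s+3): 3 + j10 → |·| = √(3²+10²) = √109 ≈ 10.44, ∠ = arctan(10/3) ≈ 73.30°
pole at origin: |s| = 10, ∠ = 90.00° (in denominator)
∠H = 0.00° − 163.30° = -163.30°

-163.3°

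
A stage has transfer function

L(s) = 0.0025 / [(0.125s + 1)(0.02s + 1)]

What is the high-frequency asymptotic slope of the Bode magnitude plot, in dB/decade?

-40 dB/decade

Each pole contributes −20 dB/decade at high frequency; each zero contributes +20 dB/decade.
Net: 0 zero(s) − 2 pole(s) → -40 dB/decade.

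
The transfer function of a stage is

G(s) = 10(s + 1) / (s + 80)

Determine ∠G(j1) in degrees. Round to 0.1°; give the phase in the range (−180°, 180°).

At s = jω = j1:
zero (s+1): 1 + j1 → |·| = √(1²+1²) = √2 ≈ 1.4142, ∠ = arctan(1/1) ≈ 45.00°
pole (s+80): 80 + j1 → |·| = √(80²+1²) = √6401 ≈ 80.006, ∠ = arctan(1/80) ≈ 0.72°
∠G = 45.00° − 0.72° = 44.28°

44.3°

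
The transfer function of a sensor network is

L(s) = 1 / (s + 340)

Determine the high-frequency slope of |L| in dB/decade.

Each pole contributes −20 dB/decade at high frequency; each zero contributes +20 dB/decade.
Net: 0 zero(s) − 1 pole(s) → -20 dB/decade.

-20 dB/decade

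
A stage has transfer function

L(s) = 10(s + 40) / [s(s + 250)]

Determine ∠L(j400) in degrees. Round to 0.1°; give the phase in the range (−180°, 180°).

At s = jω = j400:
zero (s+40): 40 + j400 → |·| = √(40²+400²) = √161600 ≈ 402, ∠ = arctan(400/40) ≈ 84.29°
pole (s+250): 250 + j400 → |·| = √(250²+400²) = √222500 ≈ 471.7, ∠ = arctan(400/250) ≈ 57.99°
pole at origin: |s| = 400, ∠ = 90.00° (in denominator)
∠L = 84.29° − 147.99° = -63.70°

-63.7°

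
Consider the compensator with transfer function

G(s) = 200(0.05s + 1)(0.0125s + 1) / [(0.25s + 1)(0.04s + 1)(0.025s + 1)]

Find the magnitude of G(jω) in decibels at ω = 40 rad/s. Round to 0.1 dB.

At ω = 40 rad/s:
zero (1 + j40·0.05) = 1 + j2 → |·| ≈ 2.2361, ∠ ≈ 63.43°
zero (1 + j40·0.0125) = 1 + j0.5 → |·| ≈ 1.118, ∠ ≈ 26.57°
pole (1 + j40·0.25) = 1 + j10 → |·| ≈ 10.05, ∠ ≈ 84.29°
pole (1 + j40·0.04) = 1 + j1.6 → |·| ≈ 1.8868, ∠ ≈ 57.99°
pole (1 + j40·0.025) = 1 + j1 → |·| ≈ 1.4142, ∠ ≈ 45.00°
|G| = 200 · 2.2361 · 1.118 / (10.05 · 1.8868 · 1.4142) ≈ 18.645
Gain = 20 log₁₀(18.645) ≈ 25.41 dB

25.4 dB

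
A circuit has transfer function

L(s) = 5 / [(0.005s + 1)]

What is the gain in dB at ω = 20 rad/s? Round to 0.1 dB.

At ω = 20 rad/s:
pole (1 + j20·0.005) = 1 + j0.1 → |·| ≈ 1.005, ∠ ≈ 5.71°
|L| = 5 · 1 / (1.005) ≈ 4.9751
Gain = 20 log₁₀(4.9751) ≈ 13.94 dB

13.9 dB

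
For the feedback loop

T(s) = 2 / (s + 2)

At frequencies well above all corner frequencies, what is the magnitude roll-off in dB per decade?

Each pole contributes −20 dB/decade at high frequency; each zero contributes +20 dB/decade.
Net: 0 zero(s) − 1 pole(s) → -20 dB/decade.

-20 dB/decade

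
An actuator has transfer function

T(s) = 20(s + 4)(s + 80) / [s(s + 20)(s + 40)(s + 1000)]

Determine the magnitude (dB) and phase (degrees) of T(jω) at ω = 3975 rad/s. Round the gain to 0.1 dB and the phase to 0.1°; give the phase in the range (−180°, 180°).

-118.2 dB, -166.2°

At s = jω = j3975:
zero (s+4): 4 + j3975 → |·| = √(4²+3975²) = √15800641 ≈ 3975, ∠ = arctan(3975/4) ≈ 89.94°
zero (s+80): 80 + j3975 → |·| = √(80²+3975²) = √15807025 ≈ 3975.8, ∠ = arctan(3975/80) ≈ 88.85°
pole (s+20): 20 + j3975 → |·| = √(20²+3975²) = √15801025 ≈ 3975.1, ∠ = arctan(3975/20) ≈ 89.71°
pole (s+40): 40 + j3975 → |·| = √(40²+3975²) = √15802225 ≈ 3975.2, ∠ = arctan(3975/40) ≈ 89.42°
pole (s+1000): 1000 + j3975 → |·| = √(1000²+3975²) = √16800625 ≈ 4098.9, ∠ = arctan(3975/1000) ≈ 75.88°
pole at origin: |s| = 3975, ∠ = 90.00° (in denominator)
|T| = 20 · 1.5804e+07 / 2.5746e+14 ≈ 1.2277e-06
Gain = 20 log₁₀(1.2277e-06) ≈ -118.22 dB
∠T = 178.79° − 345.01° = -166.22°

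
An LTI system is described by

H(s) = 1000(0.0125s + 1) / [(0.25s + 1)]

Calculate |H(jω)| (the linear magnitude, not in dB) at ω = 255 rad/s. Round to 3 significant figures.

At ω = 255 rad/s:
zero (1 + j255·0.0125) = 1 + j3.1875 → |·| ≈ 3.3407, ∠ ≈ 72.58°
pole (1 + j255·0.25) = 1 + j63.75 → |·| ≈ 63.758, ∠ ≈ 89.10°
|H| = 1000 · 3.3407 / (63.758) ≈ 52.397

52.4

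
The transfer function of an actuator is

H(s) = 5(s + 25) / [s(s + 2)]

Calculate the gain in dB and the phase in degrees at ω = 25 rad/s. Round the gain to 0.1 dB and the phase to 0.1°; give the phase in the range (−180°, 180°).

At s = jω = j25:
zero (s+25): 25 + j25 → |·| = √(25²+25²) = √1250 ≈ 35.355, ∠ = arctan(25/25) ≈ 45.00°
pole (s+2): 2 + j25 → |·| = √(2²+25²) = √629 ≈ 25.08, ∠ = arctan(25/2) ≈ 85.43°
pole at origin: |s| = 25, ∠ = 90.00° (in denominator)
|H| = 5 · 35.355 / 627 ≈ 0.28194
Gain = 20 log₁₀(0.28194) ≈ -11.00 dB
∠H = 45.00° − 175.43° = -130.43°

-11.0 dB, -130.4°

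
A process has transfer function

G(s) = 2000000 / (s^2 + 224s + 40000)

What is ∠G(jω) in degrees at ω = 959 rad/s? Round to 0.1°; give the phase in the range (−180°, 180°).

At s = jω = j959:
quadratic: (j959)² + 224·j959 + 40000 = -879681 + j214816 → |·| ≈ 9.0553e+05, ∠ ≈ 166.28°
∠G = 0.00° − 166.28° = -166.28°

-166.3°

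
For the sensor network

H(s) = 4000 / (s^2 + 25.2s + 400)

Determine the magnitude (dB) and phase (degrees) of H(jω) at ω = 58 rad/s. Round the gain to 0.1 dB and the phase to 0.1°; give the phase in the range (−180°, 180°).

1.7 dB, -153.8°

At s = jω = j58:
quadratic: (j58)² + 25.2·j58 + 400 = -2964 + j1461.6 → |·| ≈ 3304.8, ∠ ≈ 153.75°
|H| = 4000 / 3304.8 ≈ 1.2104
Gain = 20 log₁₀(1.2104) ≈ 1.66 dB
∠H = 0.00° − 153.75° = -153.75°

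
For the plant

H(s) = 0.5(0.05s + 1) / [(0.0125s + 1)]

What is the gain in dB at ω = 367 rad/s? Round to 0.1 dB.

At ω = 367 rad/s:
zero (1 + j367·0.05) = 1 + j18.35 → |·| ≈ 18.377, ∠ ≈ 86.88°
pole (1 + j367·0.0125) = 1 + j4.5875 → |·| ≈ 4.6952, ∠ ≈ 77.70°
|H| = 0.5 · 18.377 / (4.6952) ≈ 1.957
Gain = 20 log₁₀(1.957) ≈ 5.83 dB

5.8 dB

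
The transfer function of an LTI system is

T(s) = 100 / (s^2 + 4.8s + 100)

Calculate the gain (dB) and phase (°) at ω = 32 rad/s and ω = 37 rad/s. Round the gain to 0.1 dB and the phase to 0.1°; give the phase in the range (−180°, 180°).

ω = 32: -19.4 dB, -170.6°; ω = 37: -22.2 dB, -172.0°

At s = jω = j32:
quadratic: (j32)² + 4.8·j32 + 100 = -924 + j153.6 → |·| ≈ 936.68, ∠ ≈ 170.56°
|T| = 100 / 936.68 ≈ 0.10676
Gain = 20 log₁₀(0.10676) ≈ -19.43 dB
∠T = 0.00° − 170.56° = -170.56°

At s = jω = j37:
quadratic: (j37)² + 4.8·j37 + 100 = -1269 + j177.6 → |·| ≈ 1281.4, ∠ ≈ 172.03°
|T| = 100 / 1281.4 ≈ 0.07804
Gain = 20 log₁₀(0.07804) ≈ -22.15 dB
∠T = 0.00° − 172.03° = -172.03°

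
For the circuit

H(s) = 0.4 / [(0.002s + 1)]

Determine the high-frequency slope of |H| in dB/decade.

-20 dB/decade

Each pole contributes −20 dB/decade at high frequency; each zero contributes +20 dB/decade.
Net: 0 zero(s) − 1 pole(s) → -20 dB/decade.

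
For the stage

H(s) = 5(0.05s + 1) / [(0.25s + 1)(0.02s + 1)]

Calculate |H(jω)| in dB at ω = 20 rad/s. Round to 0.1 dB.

2.2 dB

At ω = 20 rad/s:
zero (1 + j20·0.05) = 1 + j1 → |·| ≈ 1.4142, ∠ ≈ 45.00°
pole (1 + j20·0.25) = 1 + j5 → |·| ≈ 5.099, ∠ ≈ 78.69°
pole (1 + j20·0.02) = 1 + j0.4 → |·| ≈ 1.077, ∠ ≈ 21.80°
|H| = 5 · 1.4142 / (5.099 · 1.077) ≈ 1.2876
Gain = 20 log₁₀(1.2876) ≈ 2.20 dB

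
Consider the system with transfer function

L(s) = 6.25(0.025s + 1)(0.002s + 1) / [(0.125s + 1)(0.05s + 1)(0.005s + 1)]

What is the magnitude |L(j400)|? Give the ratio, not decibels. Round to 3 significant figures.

At ω = 400 rad/s:
zero (1 + j400·0.025) = 1 + j10 → |·| ≈ 10.05, ∠ ≈ 84.29°
zero (1 + j400·0.002) = 1 + j0.8 → |·| ≈ 1.2806, ∠ ≈ 38.66°
pole (1 + j400·0.125) = 1 + j50 → |·| ≈ 50.01, ∠ ≈ 88.85°
pole (1 + j400·0.05) = 1 + j20 → |·| ≈ 20.025, ∠ ≈ 87.14°
pole (1 + j400·0.005) = 1 + j2 → |·| ≈ 2.2361, ∠ ≈ 63.43°
|L| = 6.25 · 10.05 · 1.2806 / (50.01 · 20.025 · 2.2361) ≈ 0.03592

0.0359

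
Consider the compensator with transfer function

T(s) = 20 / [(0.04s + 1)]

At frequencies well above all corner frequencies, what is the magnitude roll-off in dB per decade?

-20 dB/decade

Each pole contributes −20 dB/decade at high frequency; each zero contributes +20 dB/decade.
Net: 0 zero(s) − 1 pole(s) → -20 dB/decade.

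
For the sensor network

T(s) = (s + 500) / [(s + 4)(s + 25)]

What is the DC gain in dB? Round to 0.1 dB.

14.0 dB

T(0) = 1·500 / (4·25) = 5
20 log₁₀(5) ≈ 13.98 dB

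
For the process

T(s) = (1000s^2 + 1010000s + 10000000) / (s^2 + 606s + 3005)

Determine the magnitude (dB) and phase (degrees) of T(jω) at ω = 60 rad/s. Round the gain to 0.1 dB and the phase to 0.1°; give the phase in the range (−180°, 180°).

Substitute s = j60:
Numerator: 1000(j60)^2 + 1010000(j60) + 10000000 = 6400000 + j60600000
Denominator: (j60)^2 + 606(j60) + 3005 = -595 + j36360
|N| = √(6400000² + 60600000²) ≈ 6.0937e+07, ∠N ≈ 83.97°
|D| = √(595² + 36360²) ≈ 36365, ∠D ≈ 90.94°
|T| = 6.0937e+07 / 36365 ≈ 1675.7
Gain = 20 log₁₀(1675.7) ≈ 64.48 dB
∠T = 83.97° − 90.94° = -6.97°

64.5 dB, -7.0°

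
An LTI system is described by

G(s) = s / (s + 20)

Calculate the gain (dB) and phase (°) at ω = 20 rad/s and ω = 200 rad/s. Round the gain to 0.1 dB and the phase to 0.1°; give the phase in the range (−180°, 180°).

At s = jω = j20:
zero at origin: s = j20 → |·| = 20, ∠ = 90.00°
pole (s+20): 20 + j20 → |·| = √(20²+20²) = √800 ≈ 28.284, ∠ = arctan(20/20) ≈ 45.00°
|G| = 1 · 20 / 28.284 ≈ 0.70711
Gain = 20 log₁₀(0.70711) ≈ -3.01 dB
∠G = 90.00° − 45.00° = 45.00°

At s = jω = j200:
zero at origin: s = j200 → |·| = 200, ∠ = 90.00°
pole (s+20): 20 + j200 → |·| = √(20²+200²) = √40400 ≈ 201, ∠ = arctan(200/20) ≈ 84.29°
|G| = 1 · 200 / 201 ≈ 0.99502
Gain = 20 log₁₀(0.99502) ≈ -0.04 dB
∠G = 90.00° − 84.29° = 5.71°

ω = 20: -3.0 dB, 45.0°; ω = 200: -0.0 dB, 5.7°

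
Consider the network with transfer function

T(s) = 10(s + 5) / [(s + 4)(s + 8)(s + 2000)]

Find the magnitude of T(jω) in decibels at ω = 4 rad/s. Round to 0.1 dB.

-64.0 dB

At s = jω = j4:
zero (s+5): 5 + j4 → |·| = √(5²+4²) = √41 ≈ 6.4031, ∠ = arctan(4/5) ≈ 38.66°
pole (s+4): 4 + j4 → |·| = √(4²+4²) = √32 ≈ 5.6569, ∠ = arctan(4/4) ≈ 45.00°
pole (s+8): 8 + j4 → |·| = √(8²+4²) = √80 ≈ 8.9443, ∠ = arctan(4/8) ≈ 26.57°
pole (s+2000): 2000 + j4 → |·| = √(2000²+4²) = √4000016 ≈ 2000, ∠ = arctan(4/2000) ≈ 0.11°
|T| = 10 · 6.4031 / 1.0119e+05 ≈ 0.00063278
Gain = 20 log₁₀(0.00063278) ≈ -63.97 dB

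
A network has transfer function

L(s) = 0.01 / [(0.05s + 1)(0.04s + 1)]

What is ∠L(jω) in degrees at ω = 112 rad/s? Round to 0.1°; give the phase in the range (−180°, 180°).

-157.3°

At ω = 112 rad/s:
pole (1 + j112·0.05) = 1 + j5.6 → |·| ≈ 5.6886, ∠ ≈ 79.88°
pole (1 + j112·0.04) = 1 + j4.48 → |·| ≈ 4.5903, ∠ ≈ 77.42°
∠L = (0°) − (79.88° + 77.42°) = -157.30°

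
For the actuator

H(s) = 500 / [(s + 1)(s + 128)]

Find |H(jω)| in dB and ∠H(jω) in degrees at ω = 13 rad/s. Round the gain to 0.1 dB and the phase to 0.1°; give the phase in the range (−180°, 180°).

At s = jω = j13:
pole (s+1): 1 + j13 → |·| = √(1²+13²) = √170 ≈ 13.038, ∠ = arctan(13/1) ≈ 85.60°
pole (s+128): 128 + j13 → |·| = √(128²+13²) = √16553 ≈ 128.66, ∠ = arctan(13/128) ≈ 5.80°
|H| = 500 / 1677.5 ≈ 0.29806
Gain = 20 log₁₀(0.29806) ≈ -10.51 dB
∠H = 0.00° − 91.40° = -91.40°

-10.5 dB, -91.4°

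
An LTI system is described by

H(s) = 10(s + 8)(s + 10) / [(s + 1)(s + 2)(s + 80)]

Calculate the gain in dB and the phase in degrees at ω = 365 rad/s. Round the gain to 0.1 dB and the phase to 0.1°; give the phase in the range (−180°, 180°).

At s = jω = j365:
zero (s+8): 8 + j365 → |·| = √(8²+365²) = √133289 ≈ 365.09, ∠ = arctan(365/8) ≈ 88.74°
zero (s+10): 10 + j365 → |·| = √(10²+365²) = √133325 ≈ 365.14, ∠ = arctan(365/10) ≈ 88.43°
pole (s+1): 1 + j365 → |·| = √(1²+365²) = √133226 ≈ 365, ∠ = arctan(365/1) ≈ 89.84°
pole (s+2): 2 + j365 → |·| = √(2²+365²) = √133229 ≈ 365.01, ∠ = arctan(365/2) ≈ 89.69°
pole (s+80): 80 + j365 → |·| = √(80²+365²) = √139625 ≈ 373.66, ∠ = arctan(365/80) ≈ 77.64°
|H| = 10 · 1.3331e+05 / 4.9782e+07 ≈ 0.026779
Gain = 20 log₁₀(0.026779) ≈ -31.44 dB
∠H = 177.17° − 257.17° = -80.00°

-31.4 dB, -80.0°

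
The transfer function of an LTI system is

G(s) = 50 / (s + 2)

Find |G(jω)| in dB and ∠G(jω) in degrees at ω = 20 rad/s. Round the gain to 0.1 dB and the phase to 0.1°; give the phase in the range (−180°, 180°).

Substitute s = j20:
Numerator: 50 = 50 + j0
Denominator: (j20) + 2 = 2 + j20
|N| = √(50² + 0²) ≈ 50, ∠N ≈ 0.00°
|D| = √(2² + 20²) ≈ 20.1, ∠D ≈ 84.29°
|G| = 50 / 20.1 ≈ 2.4876
Gain = 20 log₁₀(2.4876) ≈ 7.92 dB
∠G = 0.00° − 84.29° = -84.29°

7.9 dB, -84.3°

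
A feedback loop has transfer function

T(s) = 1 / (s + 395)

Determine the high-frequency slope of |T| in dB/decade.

-20 dB/decade

Each pole contributes −20 dB/decade at high frequency; each zero contributes +20 dB/decade.
Net: 0 zero(s) − 1 pole(s) → -20 dB/decade.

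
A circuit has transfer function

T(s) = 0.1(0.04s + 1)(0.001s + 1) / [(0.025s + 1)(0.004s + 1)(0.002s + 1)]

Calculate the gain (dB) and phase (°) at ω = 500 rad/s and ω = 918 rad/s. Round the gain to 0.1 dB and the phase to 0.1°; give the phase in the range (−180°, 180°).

At ω = 500 rad/s:
zero (1 + j500·0.04) = 1 + j20 → |·| ≈ 20.025, ∠ ≈ 87.14°
zero (1 + j500·0.001) = 1 + j0.5 → |·| ≈ 1.118, ∠ ≈ 26.57°
pole (1 + j500·0.025) = 1 + j12.5 → |·| ≈ 12.54, ∠ ≈ 85.43°
pole (1 + j500·0.004) = 1 + j2 → |·| ≈ 2.2361, ∠ ≈ 63.43°
pole (1 + j500·0.002) = 1 + j1 → |·| ≈ 1.4142, ∠ ≈ 45.00°
|T| = 0.1 · 20.025 · 1.118 / (12.54 · 2.2361 · 1.4142) ≈ 0.056457
Gain = 20 log₁₀(0.056457) ≈ -24.97 dB
∠T = (87.14° + 26.57°) − (85.43° + 63.43° + 45.00°) = -80.15°

At ω = 918 rad/s:
zero (1 + j918·0.04) = 1 + j36.72 → |·| ≈ 36.734, ∠ ≈ 88.44°
zero (1 + j918·0.001) = 1 + j0.918 → |·| ≈ 1.3575, ∠ ≈ 42.55°
pole (1 + j918·0.025) = 1 + j22.95 → |·| ≈ 22.972, ∠ ≈ 87.51°
pole (1 + j918·0.004) = 1 + j3.672 → |·| ≈ 3.8057, ∠ ≈ 74.77°
pole (1 + j918·0.002) = 1 + j1.836 → |·| ≈ 2.0907, ∠ ≈ 61.42°
|T| = 0.1 · 36.734 · 1.3575 / (22.972 · 3.8057 · 2.0907) ≈ 0.027282
Gain = 20 log₁₀(0.027282) ≈ -31.28 dB
∠T = (88.44° + 42.55°) − (87.51° + 74.77° + 61.42°) = -92.71°

ω = 500: -25.0 dB, -80.2°; ω = 918: -31.3 dB, -92.7°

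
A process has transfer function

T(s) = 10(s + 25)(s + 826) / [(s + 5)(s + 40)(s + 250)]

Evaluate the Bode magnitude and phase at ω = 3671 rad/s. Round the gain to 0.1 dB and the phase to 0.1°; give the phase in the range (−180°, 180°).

-51.1 dB, -98.5°

At s = jω = j3671:
zero (s+25): 25 + j3671 → |·| = √(25²+3671²) = √13476866 ≈ 3671.1, ∠ = arctan(3671/25) ≈ 89.61°
zero (s+826): 826 + j3671 → |·| = √(826²+3671²) = √14158517 ≈ 3762.8, ∠ = arctan(3671/826) ≈ 77.32°
pole (s+5): 5 + j3671 → |·| = √(5²+3671²) = √13476266 ≈ 3671, ∠ = arctan(3671/5) ≈ 89.92°
pole (s+40): 40 + j3671 → |·| = √(40²+3671²) = √13477841 ≈ 3671.2, ∠ = arctan(3671/40) ≈ 89.38°
pole (s+250): 250 + j3671 → |·| = √(250²+3671²) = √13538741 ≈ 3679.5, ∠ = arctan(3671/250) ≈ 86.10°
|T| = 10 · 1.3814e+07 / 4.9589e+10 ≈ 0.0027857
Gain = 20 log₁₀(0.0027857) ≈ -51.10 dB
∠T = 166.93° − 265.40° = -98.47°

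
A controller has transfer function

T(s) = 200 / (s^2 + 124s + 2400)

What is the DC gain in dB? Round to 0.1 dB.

T(0) = 200 / 2400 ≈ 0.083333
20 log₁₀(0.083333) ≈ -21.58 dB

-21.6 dB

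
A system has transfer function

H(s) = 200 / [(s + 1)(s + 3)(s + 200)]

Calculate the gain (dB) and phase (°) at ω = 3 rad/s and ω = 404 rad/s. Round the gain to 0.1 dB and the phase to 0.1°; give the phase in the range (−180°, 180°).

At s = jω = j3:
pole (s+1): 1 + j3 → |·| = √(1²+3²) = √10 ≈ 3.1623, ∠ = arctan(3/1) ≈ 71.57°
pole (s+3): 3 + j3 → |·| = √(3²+3²) = √18 ≈ 4.2426, ∠ = arctan(3/3) ≈ 45.00°
pole (s+200): 200 + j3 → |·| = √(200²+3²) = √40009 ≈ 200.02, ∠ = arctan(3/200) ≈ 0.86°
|H| = 200 / 2683.5 ≈ 0.07453
Gain = 20 log₁₀(0.07453) ≈ -22.55 dB
∠H = 0.00° − 117.43° = -117.43°

At s = jω = j404:
pole (s+1): 1 + j404 → |·| = √(1²+404²) = √163217 ≈ 404, ∠ = arctan(404/1) ≈ 89.86°
pole (s+3): 3 + j404 → |·| = √(3²+404²) = √163225 ≈ 404.01, ∠ = arctan(404/3) ≈ 89.57°
pole (s+200): 200 + j404 → |·| = √(200²+404²) = √203216 ≈ 450.79, ∠ = arctan(404/200) ≈ 63.66°
|H| = 200 / 7.3578e+07 ≈ 2.7182e-06
Gain = 20 log₁₀(2.7182e-06) ≈ -111.31 dB
∠H = 0.00° − 243.09° = -243.09° ≡ 116.91° (principal value)

ω = 3: -22.6 dB, -117.4°; ω = 404: -111.3 dB, 116.9°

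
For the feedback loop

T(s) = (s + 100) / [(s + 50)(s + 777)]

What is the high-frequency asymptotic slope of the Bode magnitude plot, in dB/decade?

Each pole contributes −20 dB/decade at high frequency; each zero contributes +20 dB/decade.
Net: 1 zero(s) − 2 pole(s) → -20 dB/decade.

-20 dB/decade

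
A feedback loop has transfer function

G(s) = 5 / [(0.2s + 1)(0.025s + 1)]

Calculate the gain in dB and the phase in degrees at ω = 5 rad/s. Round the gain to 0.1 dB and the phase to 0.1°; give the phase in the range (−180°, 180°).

At ω = 5 rad/s:
pole (1 + j5·0.2) = 1 + j1 → |·| ≈ 1.4142, ∠ ≈ 45.00°
pole (1 + j5·0.025) = 1 + j0.125 → |·| ≈ 1.0078, ∠ ≈ 7.13°
|G| = 5 · 1 / (1.4142 · 1.0078) ≈ 3.5082
Gain = 20 log₁₀(3.5082) ≈ 10.90 dB
∠G = (0°) − (45.00° + 7.13°) = -52.13°

10.9 dB, -52.1°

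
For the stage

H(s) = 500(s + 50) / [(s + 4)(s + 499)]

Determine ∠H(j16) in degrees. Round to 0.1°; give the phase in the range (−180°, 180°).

At s = jω = j16:
zero (s+50): 50 + j16 → |·| = √(50²+16²) = √2756 ≈ 52.498, ∠ = arctan(16/50) ≈ 17.74°
pole (s+4): 4 + j16 → |·| = √(4²+16²) = √272 ≈ 16.492, ∠ = arctan(16/4) ≈ 75.96°
pole (s+499): 499 + j16 → |·| = √(499²+16²) = √249257 ≈ 499.26, ∠ = arctan(16/499) ≈ 1.84°
∠H = 17.74° − 77.80° = -60.06°

-60.1°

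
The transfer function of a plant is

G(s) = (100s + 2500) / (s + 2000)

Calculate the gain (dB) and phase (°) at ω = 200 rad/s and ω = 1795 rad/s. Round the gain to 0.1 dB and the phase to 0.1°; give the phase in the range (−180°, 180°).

Substitute s = j200:
Numerator: 100(j200) + 2500 = 2500 + j20000
Denominator: (j200) + 2000 = 2000 + j200
|N| = √(2500² + 20000²) ≈ 20156, ∠N ≈ 82.87°
|D| = √(2000² + 200²) ≈ 2010, ∠D ≈ 5.71°
|G| = 20156 / 2010 ≈ 10.028
Gain = 20 log₁₀(10.028) ≈ 20.02 dB
∠G = 82.87° − 5.71° = 77.16°

Substitute s = j1795:
Numerator: 100(j1795) + 2500 = 2500 + j179500
Denominator: (j1795) + 2000 = 2000 + j1795
|N| = √(2500² + 179500²) ≈ 1.7952e+05, ∠N ≈ 89.20°
|D| = √(2000² + 1795²) ≈ 2687.4, ∠D ≈ 41.91°
|G| = 1.7952e+05 / 2687.4 ≈ 66.801
Gain = 20 log₁₀(66.801) ≈ 36.50 dB
∠G = 89.20° − 41.91° = 47.29°

ω = 200: 20.0 dB, 77.2°; ω = 1795: 36.5 dB, 47.3°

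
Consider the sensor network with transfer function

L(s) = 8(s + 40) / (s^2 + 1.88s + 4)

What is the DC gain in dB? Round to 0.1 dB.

38.1 dB

L(0) = 8·40 / 4 = 80
20 log₁₀(80) ≈ 38.06 dB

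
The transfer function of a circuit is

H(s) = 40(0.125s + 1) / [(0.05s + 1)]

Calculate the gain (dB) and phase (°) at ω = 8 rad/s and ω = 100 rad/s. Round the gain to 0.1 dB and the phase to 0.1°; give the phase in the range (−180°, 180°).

ω = 8: 34.4 dB, 23.2°; ω = 100: 39.9 dB, 6.7°

At ω = 8 rad/s:
zero (1 + j8·0.125) = 1 + j1 → |·| ≈ 1.4142, ∠ ≈ 45.00°
pole (1 + j8·0.05) = 1 + j0.4 → |·| ≈ 1.077, ∠ ≈ 21.80°
|H| = 40 · 1.4142 / (1.077) ≈ 52.524
Gain = 20 log₁₀(52.524) ≈ 34.41 dB
∠H = (45.00°) − (21.80°) = 23.20°

At ω = 100 rad/s:
zero (1 + j100·0.125) = 1 + j12.5 → |·| ≈ 12.54, ∠ ≈ 85.43°
pole (1 + j100·0.05) = 1 + j5 → |·| ≈ 5.099, ∠ ≈ 78.69°
|H| = 40 · 12.54 / (5.099) ≈ 98.372
Gain = 20 log₁₀(98.372) ≈ 39.86 dB
∠H = (85.43°) − (78.69°) = 6.74°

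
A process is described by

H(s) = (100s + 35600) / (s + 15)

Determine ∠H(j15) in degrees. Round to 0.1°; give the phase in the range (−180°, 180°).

-42.6°

Substitute s = j15:
Numerator: 100(j15) + 35600 = 35600 + j1500
Denominator: (j15) + 15 = 15 + j15
|N| = √(35600² + 1500²) ≈ 35632, ∠N ≈ 2.41°
|D| = √(15² + 15²) ≈ 21.213, ∠D ≈ 45.00°
∠H = 2.41° − 45.00° = -42.59°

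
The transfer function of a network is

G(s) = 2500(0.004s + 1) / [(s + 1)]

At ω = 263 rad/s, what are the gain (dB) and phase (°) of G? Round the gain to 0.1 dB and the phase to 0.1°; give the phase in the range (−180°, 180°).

At ω = 263 rad/s:
zero (1 + j263·0.004) = 1 + j1.052 → |·| ≈ 1.4514, ∠ ≈ 46.45°
pole (1 + j263·1) = 1 + j263 → |·| ≈ 263, ∠ ≈ 89.78°
|G| = 2500 · 1.4514 / (263) ≈ 13.797
Gain = 20 log₁₀(13.797) ≈ 22.80 dB
∠G = (46.45°) − (89.78°) = -43.33°

22.8 dB, -43.3°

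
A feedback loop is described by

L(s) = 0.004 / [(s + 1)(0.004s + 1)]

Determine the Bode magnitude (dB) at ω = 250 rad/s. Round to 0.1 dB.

-98.9 dB

At ω = 250 rad/s:
pole (1 + j250·1) = 1 + j250 → |·| ≈ 250, ∠ ≈ 89.77°
pole (1 + j250·0.004) = 1 + j1 → |·| ≈ 1.4142, ∠ ≈ 45.00°
|L| = 0.004 · 1 / (250 · 1.4142) ≈ 1.1314e-05
Gain = 20 log₁₀(1.1314e-05) ≈ -98.93 dB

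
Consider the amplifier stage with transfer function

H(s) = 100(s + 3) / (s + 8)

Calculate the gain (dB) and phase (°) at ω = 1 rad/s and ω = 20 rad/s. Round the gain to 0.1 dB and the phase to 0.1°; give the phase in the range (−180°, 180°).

ω = 1: 31.9 dB, 11.3°; ω = 20: 39.5 dB, 13.3°

At s = jω = j1:
zero (s+3): 3 + j1 → |·| = √(3²+1²) = √10 ≈ 3.1623, ∠ = arctan(1/3) ≈ 18.43°
pole (s+8): 8 + j1 → |·| = √(8²+1²) = √65 ≈ 8.0623, ∠ = arctan(1/8) ≈ 7.13°
|H| = 100 · 3.1623 / 8.0623 ≈ 39.223
Gain = 20 log₁₀(39.223) ≈ 31.87 dB
∠H = 18.43° − 7.13° = 11.30°

At s = jω = j20:
zero (s+3): 3 + j20 → |·| = √(3²+20²) = √409 ≈ 20.224, ∠ = arctan(20/3) ≈ 81.47°
pole (s+8): 8 + j20 → |·| = √(8²+20²) = √464 ≈ 21.541, ∠ = arctan(20/8) ≈ 68.20°
|H| = 100 · 20.224 / 21.541 ≈ 93.886
Gain = 20 log₁₀(93.886) ≈ 39.45 dB
∠H = 81.47° − 68.20° = 13.27°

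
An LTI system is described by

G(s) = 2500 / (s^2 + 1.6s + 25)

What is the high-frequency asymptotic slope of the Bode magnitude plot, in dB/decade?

Each pole contributes −20 dB/decade at high frequency; each zero contributes +20 dB/decade.
Net: 0 zero(s) − 2 pole(s) → -40 dB/decade.

-40 dB/decade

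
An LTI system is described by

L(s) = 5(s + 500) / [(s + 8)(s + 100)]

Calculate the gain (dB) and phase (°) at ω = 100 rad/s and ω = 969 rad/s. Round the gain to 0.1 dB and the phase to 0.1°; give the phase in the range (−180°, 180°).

ω = 100: -14.9 dB, -119.1°; ω = 969: -44.8 dB, -110.9°

At s = jω = j100:
zero (s+500): 500 + j100 → |·| = √(500²+100²) = √260000 ≈ 509.9, ∠ = arctan(100/500) ≈ 11.31°
pole (s+8): 8 + j100 → |·| = √(8²+100²) = √10064 ≈ 100.32, ∠ = arctan(100/8) ≈ 85.43°
pole (s+100): 100 + j100 → |·| = √(100²+100²) = √20000 ≈ 141.42, ∠ = arctan(100/100) ≈ 45.00°
|L| = 5 · 509.9 / 14187 ≈ 0.17971
Gain = 20 log₁₀(0.17971) ≈ -14.91 dB
∠L = 11.31° − 130.43° = -119.12°

At s = jω = j969:
zero (s+500): 500 + j969 → |·| = √(500²+969²) = √1188961 ≈ 1090.4, ∠ = arctan(969/500) ≈ 62.71°
pole (s+8): 8 + j969 → |·| = √(8²+969²) = √939025 ≈ 969.03, ∠ = arctan(969/8) ≈ 89.53°
pole (s+100): 100 + j969 → |·| = √(100²+969²) = √948961 ≈ 974.15, ∠ = arctan(969/100) ≈ 84.11°
|L| = 5 · 1090.4 / 9.4398e+05 ≈ 0.0057755
Gain = 20 log₁₀(0.0057755) ≈ -44.77 dB
∠L = 62.71° − 173.64° = -110.93°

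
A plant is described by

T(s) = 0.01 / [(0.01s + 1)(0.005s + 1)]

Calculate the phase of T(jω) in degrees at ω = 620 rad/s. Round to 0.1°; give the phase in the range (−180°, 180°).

-153.0°

At ω = 620 rad/s:
pole (1 + j620·0.01) = 1 + j6.2 → |·| ≈ 6.2801, ∠ ≈ 80.84°
pole (1 + j620·0.005) = 1 + j3.1 → |·| ≈ 3.2573, ∠ ≈ 72.12°
∠T = (0°) − (80.84° + 72.12°) = -152.96°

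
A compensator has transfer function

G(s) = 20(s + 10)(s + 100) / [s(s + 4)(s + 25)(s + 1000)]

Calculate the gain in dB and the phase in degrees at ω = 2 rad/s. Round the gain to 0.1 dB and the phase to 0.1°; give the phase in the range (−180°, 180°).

-20.8 dB, -108.8°

At s = jω = j2:
zero (s+10): 10 + j2 → |·| = √(10²+2²) = √104 ≈ 10.198, ∠ = arctan(2/10) ≈ 11.31°
zero (s+100): 100 + j2 → |·| = √(100²+2²) = √10004 ≈ 100.02, ∠ = arctan(2/100) ≈ 1.15°
pole (s+4): 4 + j2 → |·| = √(4²+2²) = √20 ≈ 4.4721, ∠ = arctan(2/4) ≈ 26.57°
pole (s+25): 25 + j2 → |·| = √(25²+2²) = √629 ≈ 25.08, ∠ = arctan(2/25) ≈ 4.57°
pole (s+1000): 1000 + j2 → |·| = √(1000²+2²) = √1000004 ≈ 1000, ∠ = arctan(2/1000) ≈ 0.11°
pole at origin: |s| = 2, ∠ = 90.00° (in denominator)
|G| = 20 · 1020 / 2.2432e+05 ≈ 0.090942
Gain = 20 log₁₀(0.090942) ≈ -20.82 dB
∠G = 12.46° − 121.25° = -108.79°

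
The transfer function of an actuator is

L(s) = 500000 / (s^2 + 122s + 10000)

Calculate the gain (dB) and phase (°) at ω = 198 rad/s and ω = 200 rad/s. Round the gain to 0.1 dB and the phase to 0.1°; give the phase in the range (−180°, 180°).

ω = 198: 22.4 dB, -140.4°; ω = 200: 22.2 dB, -140.9°

At s = jω = j198:
quadratic: (j198)² + 122·j198 + 10000 = -29204 + j24156 → |·| ≈ 37900, ∠ ≈ 140.40°
|L| = 500000 / 37900 ≈ 13.193
Gain = 20 log₁₀(13.193) ≈ 22.41 dB
∠L = 0.00° − 140.40° = -140.40°

At s = jω = j200:
quadratic: (j200)² + 122·j200 + 10000 = -30000 + j24400 → |·| ≈ 38670, ∠ ≈ 140.88°
|L| = 500000 / 38670 ≈ 12.93
Gain = 20 log₁₀(12.93) ≈ 22.23 dB
∠L = 0.00° − 140.88° = -140.88°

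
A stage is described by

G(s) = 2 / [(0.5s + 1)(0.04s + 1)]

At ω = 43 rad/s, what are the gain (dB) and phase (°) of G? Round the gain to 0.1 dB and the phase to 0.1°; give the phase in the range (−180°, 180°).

At ω = 43 rad/s:
pole (1 + j43·0.5) = 1 + j21.5 → |·| ≈ 21.523, ∠ ≈ 87.34°
pole (1 + j43·0.04) = 1 + j1.72 → |·| ≈ 1.9896, ∠ ≈ 59.83°
|G| = 2 · 1 / (21.523 · 1.9896) ≈ 0.046705
Gain = 20 log₁₀(0.046705) ≈ -26.61 dB
∠G = (0°) − (87.34° + 59.83°) = -147.17°

-26.6 dB, -147.2°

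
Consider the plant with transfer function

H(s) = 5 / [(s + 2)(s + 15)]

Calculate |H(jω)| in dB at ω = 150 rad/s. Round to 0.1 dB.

-73.1 dB

At s = jω = j150:
pole (s+2): 2 + j150 → |·| = √(2²+150²) = √22504 ≈ 150.01, ∠ = arctan(150/2) ≈ 89.24°
pole (s+15): 15 + j150 → |·| = √(15²+150²) = √22725 ≈ 150.75, ∠ = arctan(150/15) ≈ 84.29°
|H| = 5 / 22614 ≈ 0.0002211
Gain = 20 log₁₀(0.0002211) ≈ -73.11 dB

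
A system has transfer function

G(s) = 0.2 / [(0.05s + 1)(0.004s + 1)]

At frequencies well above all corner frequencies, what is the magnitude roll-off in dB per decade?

-40 dB/decade

Each pole contributes −20 dB/decade at high frequency; each zero contributes +20 dB/decade.
Net: 0 zero(s) − 2 pole(s) → -40 dB/decade.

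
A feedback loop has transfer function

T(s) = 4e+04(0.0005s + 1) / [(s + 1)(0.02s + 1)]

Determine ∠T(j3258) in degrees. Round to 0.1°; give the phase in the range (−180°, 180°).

At ω = 3258 rad/s:
zero (1 + j3258·0.0005) = 1 + j1.629 → |·| ≈ 1.9114, ∠ ≈ 58.46°
pole (1 + j3258·1) = 1 + j3258 → |·| ≈ 3258, ∠ ≈ 89.98°
pole (1 + j3258·0.02) = 1 + j65.16 → |·| ≈ 65.168, ∠ ≈ 89.12°
∠T = (58.46°) − (89.98° + 89.12°) = -120.64°

-120.6°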